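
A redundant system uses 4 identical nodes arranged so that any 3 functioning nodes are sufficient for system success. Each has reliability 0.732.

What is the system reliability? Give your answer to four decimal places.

R = Σ_{i=3}^{4} C(4,i) p^i (1−p)^{4−i} with p = 0.732
C(4,3)·0.732^3·0.268^1 = 0.420463
C(4,4)·0.732^4·0.268^0 = 0.287107
Sum = 0.7076

0.7076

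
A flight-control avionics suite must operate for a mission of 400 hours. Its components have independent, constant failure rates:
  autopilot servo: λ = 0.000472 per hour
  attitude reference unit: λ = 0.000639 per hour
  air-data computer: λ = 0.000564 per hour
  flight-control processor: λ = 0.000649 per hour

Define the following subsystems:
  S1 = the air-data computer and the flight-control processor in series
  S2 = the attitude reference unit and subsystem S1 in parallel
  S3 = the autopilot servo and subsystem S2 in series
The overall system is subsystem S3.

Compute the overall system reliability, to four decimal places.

R(autopilot servo) = exp(−0.000472 × 400) = 0.827952
R(attitude reference unit) = exp(−0.000639 × 400) = 0.774452
R(air-data computer) = exp(−0.000564 × 400) = 0.798037
R(flight-control processor) = exp(−0.000649 × 400) = 0.771360
Series (air-data computer and flight-control processor): 0.798037 × 0.771360 = 0.615574
Parallel (attitude reference unit and [0.615574]): 1 − (1 − 0.774452)(1 − 0.615574) = 0.913293
Series (autopilot servo and [0.913293]): 0.827952 × 0.913293 = 0.7562

0.7562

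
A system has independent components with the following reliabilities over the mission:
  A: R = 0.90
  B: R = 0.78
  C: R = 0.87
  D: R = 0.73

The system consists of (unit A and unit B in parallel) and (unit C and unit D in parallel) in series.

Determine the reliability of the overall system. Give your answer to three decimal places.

0.944

Parallel (A and B): 1 − (1 − 0.90000)(1 − 0.78000) = 0.97800
Parallel (C and D): 1 − (1 − 0.87000)(1 − 0.73000) = 0.96490
Series ([0.97800] and [0.96490]): 0.97800 × 0.96490 = 0.944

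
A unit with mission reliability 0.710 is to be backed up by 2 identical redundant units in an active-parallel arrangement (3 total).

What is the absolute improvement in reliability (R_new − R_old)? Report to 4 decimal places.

0.2656

R_before = 0.710
R_after = 1 − (1 − 0.710)^3 = 0.9756
ΔR = 0.9756 − 0.710 = 0.2656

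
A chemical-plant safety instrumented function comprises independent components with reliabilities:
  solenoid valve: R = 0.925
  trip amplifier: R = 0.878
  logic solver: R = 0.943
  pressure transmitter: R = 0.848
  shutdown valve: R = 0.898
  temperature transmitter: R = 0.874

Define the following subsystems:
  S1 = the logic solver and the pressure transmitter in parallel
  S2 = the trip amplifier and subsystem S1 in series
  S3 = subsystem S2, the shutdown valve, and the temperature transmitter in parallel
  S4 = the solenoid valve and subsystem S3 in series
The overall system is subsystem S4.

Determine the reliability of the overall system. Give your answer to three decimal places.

Parallel (logic solver and pressure transmitter): 1 − (1 − 0.94300)(1 − 0.84800) = 0.99134
Series (trip amplifier and [0.99134]): 0.87800 × 0.99134 = 0.87040
Parallel ([0.87040], shutdown valve, and temperature transmitter): 1 − (1 − 0.87040)(1 − 0.89800)(1 − 0.87400) = 0.99833
Series (solenoid valve and [0.99833]): 0.92500 × 0.99833 = 0.923

0.923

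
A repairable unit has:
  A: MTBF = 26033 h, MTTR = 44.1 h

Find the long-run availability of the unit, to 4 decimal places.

0.9983

A(A) = MTBF/(MTBF+MTTR) = 26033/(26033+44.1) = 0.9983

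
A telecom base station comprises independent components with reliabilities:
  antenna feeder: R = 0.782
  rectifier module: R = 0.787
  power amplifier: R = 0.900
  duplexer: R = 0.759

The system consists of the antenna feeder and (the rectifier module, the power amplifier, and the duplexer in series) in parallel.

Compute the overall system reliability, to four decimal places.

Series (rectifier module, power amplifier, and duplexer): 0.787000 × 0.900000 × 0.759000 = 0.537600
Parallel (antenna feeder and [0.537600]): 1 − (1 − 0.782000)(1 − 0.537600) = 0.8992

0.8992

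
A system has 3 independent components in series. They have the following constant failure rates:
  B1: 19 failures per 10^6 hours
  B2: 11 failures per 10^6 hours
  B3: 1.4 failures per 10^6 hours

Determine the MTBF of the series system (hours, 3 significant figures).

31800

Series of exponential components: λ_sys = Σ λ_i
λ_sys = 0.000019 + 0.000011 + 0.0000014 = 3.1400e-05 /h
MTBF = 1 / λ_sys = 31800 h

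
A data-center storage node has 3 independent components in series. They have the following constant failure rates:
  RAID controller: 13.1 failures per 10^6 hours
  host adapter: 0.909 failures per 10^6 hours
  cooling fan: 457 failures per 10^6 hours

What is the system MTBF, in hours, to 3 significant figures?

2120

Series of exponential components: λ_sys = Σ λ_i
λ_sys = 0.0000131 + 0.000000909 + 0.000457 = 4.7101e-04 /h
MTBF = 1 / λ_sys = 2120 h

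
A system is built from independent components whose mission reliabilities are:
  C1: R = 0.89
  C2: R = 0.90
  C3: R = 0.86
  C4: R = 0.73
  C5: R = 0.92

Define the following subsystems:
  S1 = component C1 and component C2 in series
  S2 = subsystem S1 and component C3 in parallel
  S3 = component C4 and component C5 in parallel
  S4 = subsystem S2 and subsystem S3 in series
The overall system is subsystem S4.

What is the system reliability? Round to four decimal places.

Series (C1 and C2): 0.890000 × 0.900000 = 0.801000
Parallel ([0.801000] and C3): 1 − (1 − 0.801000)(1 − 0.860000) = 0.972140
Parallel (C4 and C5): 1 − (1 − 0.730000)(1 − 0.920000) = 0.978400
Series ([0.972140] and [0.978400]): 0.972140 × 0.978400 = 0.9511

0.9511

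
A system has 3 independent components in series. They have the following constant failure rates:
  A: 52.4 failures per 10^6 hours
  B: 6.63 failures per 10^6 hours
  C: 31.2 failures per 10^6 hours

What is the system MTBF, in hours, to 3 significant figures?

11100

Series of exponential components: λ_sys = Σ λ_i
λ_sys = 0.0000524 + 0.00000663 + 0.0000312 = 9.0230e-05 /h
MTBF = 1 / λ_sys = 11100 h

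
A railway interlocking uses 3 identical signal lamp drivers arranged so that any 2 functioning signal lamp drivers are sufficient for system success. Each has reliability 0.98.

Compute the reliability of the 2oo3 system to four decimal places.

0.9988

R = Σ_{i=2}^{3} C(3,i) p^i (1−p)^{3−i} with p = 0.98
C(3,2)·0.98^2·0.02^1 = 0.057624
C(3,3)·0.98^3·0.02^0 = 0.941192
Sum = 0.9988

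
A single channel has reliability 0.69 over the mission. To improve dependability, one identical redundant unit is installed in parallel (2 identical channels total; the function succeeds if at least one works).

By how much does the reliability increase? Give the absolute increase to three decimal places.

0.214

R_before = 0.69
R_after = 1 − (1 − 0.69)^2 = 0.904
ΔR = 0.904 − 0.69 = 0.214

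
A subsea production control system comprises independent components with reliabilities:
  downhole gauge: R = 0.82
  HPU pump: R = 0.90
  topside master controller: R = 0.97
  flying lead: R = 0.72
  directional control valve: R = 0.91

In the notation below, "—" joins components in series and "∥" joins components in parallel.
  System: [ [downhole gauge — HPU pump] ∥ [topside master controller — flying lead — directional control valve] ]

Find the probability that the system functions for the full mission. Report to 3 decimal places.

Series (downhole gauge and HPU pump): 0.82000 × 0.90000 = 0.73800
Series (topside master controller, flying lead, and directional control valve): 0.97000 × 0.72000 × 0.91000 = 0.63554
Parallel ([0.73800] and [0.63554]): 1 − (1 − 0.73800)(1 − 0.63554) = 0.905

0.905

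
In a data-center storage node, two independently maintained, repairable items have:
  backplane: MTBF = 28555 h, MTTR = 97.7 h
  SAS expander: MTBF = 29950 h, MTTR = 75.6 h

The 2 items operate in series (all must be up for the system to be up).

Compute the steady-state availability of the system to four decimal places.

0.9941

A(backplane) = MTBF/(MTBF+MTTR) = 28555/(28555+97.7) = 0.996590
A(SAS expander) = MTBF/(MTBF+MTTR) = 29950/(29950+75.6) = 0.997482
Series availability: 0.996590 × 0.997482 = 0.9941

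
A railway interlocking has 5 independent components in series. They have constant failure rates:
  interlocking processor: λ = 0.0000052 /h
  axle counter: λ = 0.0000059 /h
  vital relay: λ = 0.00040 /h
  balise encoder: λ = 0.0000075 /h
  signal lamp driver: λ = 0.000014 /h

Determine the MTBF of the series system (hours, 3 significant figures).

Series of exponential components: λ_sys = Σ λ_i
λ_sys = 0.0000052 + 0.0000059 + 0.00040 + 0.0000075 + 0.000014 = 4.3260e-04 /h
MTBF = 1 / λ_sys = 2310 h

2310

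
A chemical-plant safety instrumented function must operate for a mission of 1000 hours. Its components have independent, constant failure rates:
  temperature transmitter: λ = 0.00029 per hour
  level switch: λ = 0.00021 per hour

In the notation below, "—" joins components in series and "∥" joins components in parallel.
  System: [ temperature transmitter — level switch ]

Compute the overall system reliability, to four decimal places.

R(temperature transmitter) = exp(−0.00029 × 1000) = 0.748264
R(level switch) = exp(−0.00021 × 1000) = 0.810584
Series (temperature transmitter and level switch): 0.748264 × 0.810584 = 0.6065

0.6065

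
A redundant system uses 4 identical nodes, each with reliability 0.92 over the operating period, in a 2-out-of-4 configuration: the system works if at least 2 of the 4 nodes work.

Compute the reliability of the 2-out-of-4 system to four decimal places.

0.9981

R = Σ_{i=2}^{4} C(4,i) p^i (1−p)^{4−i} with p = 0.92
C(4,2)·0.92^2·0.08^2 = 0.032502
C(4,3)·0.92^3·0.08^1 = 0.249180
C(4,4)·0.92^4·0.08^0 = 0.716393
Sum = 0.9981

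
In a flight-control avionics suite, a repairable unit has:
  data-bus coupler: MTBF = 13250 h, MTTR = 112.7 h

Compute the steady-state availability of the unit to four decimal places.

A(data-bus coupler) = MTBF/(MTBF+MTTR) = 13250/(13250+112.7) = 0.9916

0.9916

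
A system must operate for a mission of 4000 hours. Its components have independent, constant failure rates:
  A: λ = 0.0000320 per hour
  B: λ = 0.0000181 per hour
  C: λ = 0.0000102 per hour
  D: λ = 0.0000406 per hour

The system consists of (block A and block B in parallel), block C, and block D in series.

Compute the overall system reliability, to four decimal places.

R(A) = exp(−0.0000320 × 4000) = 0.879853
R(B) = exp(−0.0000181 × 4000) = 0.930159
R(C) = exp(−0.0000102 × 4000) = 0.960021
R(D) = exp(−0.0000406 × 4000) = 0.850101
Parallel (A and B): 1 − (1 − 0.879853)(1 − 0.930159) = 0.991609
Series ([0.991609], C, and D): 0.991609 × 0.960021 × 0.850101 = 0.8093

0.8093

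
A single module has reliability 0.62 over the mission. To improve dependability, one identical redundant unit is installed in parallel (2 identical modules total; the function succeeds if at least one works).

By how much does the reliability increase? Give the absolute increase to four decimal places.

0.2356

R_before = 0.62
R_after = 1 − (1 − 0.62)^2 = 0.8556
ΔR = 0.8556 − 0.62 = 0.2356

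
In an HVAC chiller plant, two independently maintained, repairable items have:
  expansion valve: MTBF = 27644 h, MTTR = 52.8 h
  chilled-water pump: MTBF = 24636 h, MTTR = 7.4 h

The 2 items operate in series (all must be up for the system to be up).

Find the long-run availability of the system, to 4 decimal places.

0.9978

A(expansion valve) = MTBF/(MTBF+MTTR) = 27644/(27644+52.8) = 0.998094
A(chilled-water pump) = MTBF/(MTBF+MTTR) = 24636/(24636+7.4) = 0.999700
Series availability: 0.998094 × 0.999700 = 0.9978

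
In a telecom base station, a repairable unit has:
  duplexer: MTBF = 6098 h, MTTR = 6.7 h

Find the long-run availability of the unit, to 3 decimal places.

A(duplexer) = MTBF/(MTBF+MTTR) = 6098/(6098+6.7) = 0.999

0.999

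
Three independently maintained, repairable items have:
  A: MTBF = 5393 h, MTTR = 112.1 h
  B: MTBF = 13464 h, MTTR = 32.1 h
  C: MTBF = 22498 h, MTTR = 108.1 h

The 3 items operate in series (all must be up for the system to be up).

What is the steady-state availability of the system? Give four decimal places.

A(A) = MTBF/(MTBF+MTTR) = 5393/(5393+112.1) = 0.979637
A(B) = MTBF/(MTBF+MTTR) = 13464/(13464+32.1) = 0.997622
A(C) = MTBF/(MTBF+MTTR) = 22498/(22498+108.1) = 0.995218
Series availability: 0.979637 × 0.997622 × 0.995218 = 0.9726

0.9726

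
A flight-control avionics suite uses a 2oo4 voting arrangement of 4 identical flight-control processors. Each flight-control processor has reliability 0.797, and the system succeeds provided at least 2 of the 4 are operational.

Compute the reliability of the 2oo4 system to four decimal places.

R = Σ_{i=2}^{4} C(4,i) p^i (1−p)^{4−i} with p = 0.797
C(4,2)·0.797^2·0.203^2 = 0.157058
C(4,3)·0.797^3·0.203^1 = 0.411084
C(4,4)·0.797^4·0.203^0 = 0.403490
Sum = 0.9716

0.9716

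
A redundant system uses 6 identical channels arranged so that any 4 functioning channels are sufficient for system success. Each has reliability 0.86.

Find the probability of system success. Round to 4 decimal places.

0.9605

R = Σ_{i=4}^{6} C(6,i) p^i (1−p)^{6−i} with p = 0.86
C(6,4)·0.86^4·0.14^2 = 0.160820
C(6,5)·0.86^5·0.14^1 = 0.395159
C(6,6)·0.86^6·0.14^0 = 0.404567
Sum = 0.9605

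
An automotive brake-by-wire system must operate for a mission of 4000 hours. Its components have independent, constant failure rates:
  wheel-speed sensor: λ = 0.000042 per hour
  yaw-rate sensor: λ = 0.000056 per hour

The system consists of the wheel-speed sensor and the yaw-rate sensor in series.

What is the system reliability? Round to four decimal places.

R(wheel-speed sensor) = exp(−0.000042 × 4000) = 0.845354
R(yaw-rate sensor) = exp(−0.000056 × 4000) = 0.799315
Series (wheel-speed sensor and yaw-rate sensor): 0.845354 × 0.799315 = 0.6757

0.6757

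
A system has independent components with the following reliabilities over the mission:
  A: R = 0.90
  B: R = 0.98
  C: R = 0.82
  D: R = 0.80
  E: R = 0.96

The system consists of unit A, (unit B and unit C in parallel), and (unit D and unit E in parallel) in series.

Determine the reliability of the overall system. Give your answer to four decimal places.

0.8896

Parallel (B and C): 1 − (1 − 0.980000)(1 − 0.820000) = 0.996400
Parallel (D and E): 1 − (1 − 0.800000)(1 − 0.960000) = 0.992000
Series (A, [0.996400], and [0.992000]): 0.900000 × 0.996400 × 0.992000 = 0.8896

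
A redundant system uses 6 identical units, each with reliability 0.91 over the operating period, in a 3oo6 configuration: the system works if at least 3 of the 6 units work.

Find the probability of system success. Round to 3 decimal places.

0.999

R = Σ_{i=3}^{6} C(6,i) p^i (1−p)^{6−i} with p = 0.91
C(6,3)·0.91^3·0.09^3 = 0.01099
C(6,4)·0.91^4·0.09^2 = 0.08332
C(6,5)·0.91^5·0.09^1 = 0.33698
C(6,6)·0.91^6·0.09^0 = 0.56787
Sum = 0.999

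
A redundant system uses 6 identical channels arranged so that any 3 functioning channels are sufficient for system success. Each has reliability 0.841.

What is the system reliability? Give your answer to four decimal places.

0.9927

R = Σ_{i=3}^{6} C(6,i) p^i (1−p)^{6−i} with p = 0.841
C(6,3)·0.841^3·0.159^3 = 0.047820
C(6,4)·0.841^4·0.159^2 = 0.189701
C(6,5)·0.841^5·0.159^1 = 0.401355
C(6,6)·0.841^6·0.159^0 = 0.353815
Sum = 0.9927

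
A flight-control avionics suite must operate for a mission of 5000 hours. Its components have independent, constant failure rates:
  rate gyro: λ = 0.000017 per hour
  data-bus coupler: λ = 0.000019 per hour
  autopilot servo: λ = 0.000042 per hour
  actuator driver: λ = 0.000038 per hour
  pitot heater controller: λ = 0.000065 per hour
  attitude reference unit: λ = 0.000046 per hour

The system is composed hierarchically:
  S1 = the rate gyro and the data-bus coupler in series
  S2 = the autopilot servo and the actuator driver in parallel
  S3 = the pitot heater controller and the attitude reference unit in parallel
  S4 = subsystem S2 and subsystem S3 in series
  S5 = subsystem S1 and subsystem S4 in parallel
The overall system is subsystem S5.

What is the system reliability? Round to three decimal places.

0.986

R(rate gyro) = exp(−0.000017 × 5000) = 0.91851
R(data-bus coupler) = exp(−0.000019 × 5000) = 0.90937
R(autopilot servo) = exp(−0.000042 × 5000) = 0.81058
R(actuator driver) = exp(−0.000038 × 5000) = 0.82696
R(pitot heater controller) = exp(−0.000065 × 5000) = 0.72253
R(attitude reference unit) = exp(−0.000046 × 5000) = 0.79453
Series (rate gyro and data-bus coupler): 0.91851 × 0.90937 = 0.83527
Parallel (autopilot servo and actuator driver): 1 − (1 − 0.81058)(1 − 0.82696) = 0.96722
Parallel (pitot heater controller and attitude reference unit): 1 − (1 − 0.72253)(1 − 0.79453) = 0.94299
Series ([0.96722] and [0.94299]): 0.96722 × 0.94299 = 0.91208
Parallel ([0.83527] and [0.91208]): 1 − (1 − 0.83527)(1 − 0.91208) = 0.986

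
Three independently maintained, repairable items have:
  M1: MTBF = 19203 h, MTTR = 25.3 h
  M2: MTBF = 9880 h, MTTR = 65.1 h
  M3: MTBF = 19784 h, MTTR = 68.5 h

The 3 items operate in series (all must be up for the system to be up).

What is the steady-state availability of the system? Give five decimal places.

A(M1) = MTBF/(MTBF+MTTR) = 19203/(19203+25.3) = 0.998684
A(M2) = MTBF/(MTBF+MTTR) = 9880/(9880+65.1) = 0.993454
A(M3) = MTBF/(MTBF+MTTR) = 19784/(19784+68.5) = 0.996550
Series availability: 0.998684 × 0.993454 × 0.996550 = 0.98872

0.98872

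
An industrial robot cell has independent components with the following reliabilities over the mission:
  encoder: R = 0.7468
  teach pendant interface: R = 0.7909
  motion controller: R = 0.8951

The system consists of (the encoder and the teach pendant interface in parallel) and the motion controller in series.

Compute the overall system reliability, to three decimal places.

0.848

Parallel (encoder and teach pendant interface): 1 − (1 − 0.74680)(1 − 0.79090) = 0.94706
Series ([0.94706] and motion controller): 0.94706 × 0.89510 = 0.848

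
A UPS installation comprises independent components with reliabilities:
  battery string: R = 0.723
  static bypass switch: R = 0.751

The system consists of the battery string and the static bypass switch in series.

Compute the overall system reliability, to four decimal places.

0.5430

Series (battery string and static bypass switch): 0.723000 × 0.751000 = 0.5430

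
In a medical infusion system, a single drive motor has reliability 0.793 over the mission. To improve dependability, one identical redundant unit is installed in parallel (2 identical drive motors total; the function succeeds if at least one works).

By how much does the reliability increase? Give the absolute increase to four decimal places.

0.1642

R_before = 0.793
R_after = 1 − (1 − 0.793)^2 = 0.9572
ΔR = 0.9572 − 0.793 = 0.1642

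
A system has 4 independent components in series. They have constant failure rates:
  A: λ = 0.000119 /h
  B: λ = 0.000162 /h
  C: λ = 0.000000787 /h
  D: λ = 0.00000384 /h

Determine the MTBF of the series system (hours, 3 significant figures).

Series of exponential components: λ_sys = Σ λ_i
λ_sys = 0.000119 + 0.000162 + 0.000000787 + 0.00000384 = 2.8563e-04 /h
MTBF = 1 / λ_sys = 3500 h

3500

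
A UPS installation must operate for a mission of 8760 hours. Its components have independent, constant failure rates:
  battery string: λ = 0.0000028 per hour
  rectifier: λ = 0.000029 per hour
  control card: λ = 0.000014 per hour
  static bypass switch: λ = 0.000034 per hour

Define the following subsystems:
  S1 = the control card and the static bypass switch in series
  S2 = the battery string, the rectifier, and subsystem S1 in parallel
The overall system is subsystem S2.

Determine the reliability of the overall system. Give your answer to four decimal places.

R(battery string) = exp(−0.0000028 × 8760) = 0.975770
R(rectifier) = exp(−0.000029 × 8760) = 0.775661
R(control card) = exp(−0.000014 × 8760) = 0.884582
R(static bypass switch) = exp(−0.000034 × 8760) = 0.742420
Series (control card and static bypass switch): 0.884582 × 0.742420 = 0.656731
Parallel (battery string, rectifier, and [0.656731]): 1 − (1 − 0.975770)(1 − 0.775661)(1 − 0.656731) = 0.9981

0.9981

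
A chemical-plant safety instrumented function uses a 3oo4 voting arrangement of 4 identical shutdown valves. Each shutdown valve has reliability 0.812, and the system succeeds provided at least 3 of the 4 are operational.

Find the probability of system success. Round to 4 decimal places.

0.8373

R = Σ_{i=3}^{4} C(4,i) p^i (1−p)^{4−i} with p = 0.812
C(4,3)·0.812^3·0.188^1 = 0.402611
C(4,4)·0.812^4·0.188^0 = 0.434735
Sum = 0.8373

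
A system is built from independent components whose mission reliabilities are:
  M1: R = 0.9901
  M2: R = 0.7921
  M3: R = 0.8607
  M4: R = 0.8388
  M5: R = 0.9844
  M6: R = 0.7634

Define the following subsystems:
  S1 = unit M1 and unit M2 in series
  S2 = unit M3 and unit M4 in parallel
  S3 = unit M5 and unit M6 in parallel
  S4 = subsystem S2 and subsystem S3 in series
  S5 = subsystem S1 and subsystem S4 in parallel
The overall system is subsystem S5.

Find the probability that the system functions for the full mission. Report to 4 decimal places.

Series (M1 and M2): 0.990100 × 0.792100 = 0.784258
Parallel (M3 and M4): 1 − (1 − 0.860700)(1 − 0.838800) = 0.977545
Parallel (M5 and M6): 1 − (1 − 0.984400)(1 − 0.763400) = 0.996309
Series ([0.977545] and [0.996309]): 0.977545 × 0.996309 = 0.973937
Parallel ([0.784258] and [0.973937]): 1 − (1 − 0.784258)(1 − 0.973937) = 0.9944

0.9944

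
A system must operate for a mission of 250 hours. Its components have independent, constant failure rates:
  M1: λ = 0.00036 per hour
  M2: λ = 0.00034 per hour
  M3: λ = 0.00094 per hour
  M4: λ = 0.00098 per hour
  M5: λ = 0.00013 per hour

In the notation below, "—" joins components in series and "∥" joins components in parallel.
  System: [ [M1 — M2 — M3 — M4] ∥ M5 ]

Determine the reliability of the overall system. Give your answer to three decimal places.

0.985

R(M1) = exp(−0.00036 × 250) = 0.91393
R(M2) = exp(−0.00034 × 250) = 0.91851
R(M3) = exp(−0.00094 × 250) = 0.79057
R(M4) = exp(−0.00098 × 250) = 0.78270
R(M5) = exp(−0.00013 × 250) = 0.96802
Series (M1, M2, M3, and M4): 0.91393 × 0.91851 × 0.79057 × 0.78270 = 0.51944
Parallel ([0.51944] and M5): 1 − (1 − 0.51944)(1 − 0.96802) = 0.985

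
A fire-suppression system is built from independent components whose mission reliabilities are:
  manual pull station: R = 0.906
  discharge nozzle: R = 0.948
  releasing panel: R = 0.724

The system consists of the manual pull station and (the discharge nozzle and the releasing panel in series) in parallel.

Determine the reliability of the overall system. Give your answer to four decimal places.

Series (discharge nozzle and releasing panel): 0.948000 × 0.724000 = 0.686352
Parallel (manual pull station and [0.686352]): 1 − (1 − 0.906000)(1 − 0.686352) = 0.9705

0.9705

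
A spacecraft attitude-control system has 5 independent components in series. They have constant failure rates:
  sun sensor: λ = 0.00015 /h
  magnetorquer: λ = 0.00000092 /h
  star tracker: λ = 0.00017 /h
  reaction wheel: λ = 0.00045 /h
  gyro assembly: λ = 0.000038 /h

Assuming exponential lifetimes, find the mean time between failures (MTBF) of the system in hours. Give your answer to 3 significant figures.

Series of exponential components: λ_sys = Σ λ_i
λ_sys = 0.00015 + 0.00000092 + 0.00017 + 0.00045 + 0.000038 = 8.0892e-04 /h
MTBF = 1 / λ_sys = 1240 h

1240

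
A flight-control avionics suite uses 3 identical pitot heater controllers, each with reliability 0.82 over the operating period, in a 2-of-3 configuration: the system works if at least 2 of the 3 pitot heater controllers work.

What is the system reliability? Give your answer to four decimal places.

R = Σ_{i=2}^{3} C(3,i) p^i (1−p)^{3−i} with p = 0.82
C(3,2)·0.82^2·0.18^1 = 0.363096
C(3,3)·0.82^3·0.18^0 = 0.551368
Sum = 0.9145

0.9145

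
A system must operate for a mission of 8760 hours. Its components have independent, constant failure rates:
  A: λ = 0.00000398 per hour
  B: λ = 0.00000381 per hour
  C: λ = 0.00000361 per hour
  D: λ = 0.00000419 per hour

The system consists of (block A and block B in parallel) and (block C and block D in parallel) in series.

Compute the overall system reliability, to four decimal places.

0.9978

R(A) = exp(−0.00000398 × 8760) = 0.965736
R(B) = exp(−0.00000381 × 8760) = 0.967175
R(C) = exp(−0.00000361 × 8760) = 0.968871
R(D) = exp(−0.00000419 × 8760) = 0.963961
Parallel (A and B): 1 − (1 − 0.965736)(1 − 0.967175) = 0.998875
Parallel (C and D): 1 − (1 − 0.968871)(1 − 0.963961) = 0.998878
Series ([0.998875] and [0.998878]): 0.998875 × 0.998878 = 0.9978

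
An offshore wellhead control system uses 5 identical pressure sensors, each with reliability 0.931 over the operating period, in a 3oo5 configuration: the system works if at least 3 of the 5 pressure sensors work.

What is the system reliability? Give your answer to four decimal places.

0.9970

R = Σ_{i=3}^{5} C(5,i) p^i (1−p)^{5−i} with p = 0.931
C(5,3)·0.931^3·0.069^2 = 0.038419
C(5,4)·0.931^4·0.069^1 = 0.259190
C(5,5)·0.931^5·0.069^0 = 0.699437
Sum = 0.9970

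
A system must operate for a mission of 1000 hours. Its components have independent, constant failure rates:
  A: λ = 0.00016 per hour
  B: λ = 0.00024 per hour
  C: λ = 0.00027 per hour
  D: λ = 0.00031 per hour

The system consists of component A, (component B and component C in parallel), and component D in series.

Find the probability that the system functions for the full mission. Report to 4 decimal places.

R(A) = exp(−0.00016 × 1000) = 0.852144
R(B) = exp(−0.00024 × 1000) = 0.786628
R(C) = exp(−0.00027 × 1000) = 0.763379
R(D) = exp(−0.00031 × 1000) = 0.733447
Parallel (B and C): 1 − (1 − 0.786628)(1 − 0.763379) = 0.949512
Series (A, [0.949512], and D): 0.852144 × 0.949512 × 0.733447 = 0.5934

0.5934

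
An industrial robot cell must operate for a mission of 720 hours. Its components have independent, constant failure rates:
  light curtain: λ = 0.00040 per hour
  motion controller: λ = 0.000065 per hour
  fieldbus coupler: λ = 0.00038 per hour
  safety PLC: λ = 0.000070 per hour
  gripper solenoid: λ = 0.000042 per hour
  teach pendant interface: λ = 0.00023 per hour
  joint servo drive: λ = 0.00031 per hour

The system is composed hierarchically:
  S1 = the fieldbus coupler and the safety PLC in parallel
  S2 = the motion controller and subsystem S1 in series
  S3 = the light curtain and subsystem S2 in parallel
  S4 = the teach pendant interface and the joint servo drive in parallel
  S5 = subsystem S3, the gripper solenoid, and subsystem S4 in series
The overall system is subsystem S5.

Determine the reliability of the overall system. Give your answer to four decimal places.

R(light curtain) = exp(−0.00040 × 720) = 0.749762
R(motion controller) = exp(−0.000065 × 720) = 0.954278
R(fieldbus coupler) = exp(−0.00038 × 720) = 0.760636
R(safety PLC) = exp(−0.000070 × 720) = 0.950849
R(gripper solenoid) = exp(−0.000042 × 720) = 0.970213
R(teach pendant interface) = exp(−0.00023 × 720) = 0.847385
R(joint servo drive) = exp(−0.00031 × 720) = 0.799955
Parallel (fieldbus coupler and safety PLC): 1 − (1 − 0.760636)(1 − 0.950849) = 0.988235
Series (motion controller and [0.988235]): 0.954278 × 0.988235 = 0.943051
Parallel (light curtain and [0.943051]): 1 − (1 − 0.749762)(1 − 0.943051) = 0.985749
Parallel (teach pendant interface and joint servo drive): 1 − (1 − 0.847385)(1 − 0.799955) = 0.969470
Series ([0.985749], gripper solenoid, and [0.969470]): 0.985749 × 0.970213 × 0.969470 = 0.9272

0.9272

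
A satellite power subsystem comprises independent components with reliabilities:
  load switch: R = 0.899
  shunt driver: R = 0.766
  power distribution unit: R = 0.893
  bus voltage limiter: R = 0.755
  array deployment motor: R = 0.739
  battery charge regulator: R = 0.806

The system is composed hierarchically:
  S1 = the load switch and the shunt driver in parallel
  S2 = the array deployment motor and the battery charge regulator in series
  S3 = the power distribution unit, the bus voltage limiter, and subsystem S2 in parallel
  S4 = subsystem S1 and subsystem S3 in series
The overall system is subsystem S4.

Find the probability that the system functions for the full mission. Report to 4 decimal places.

Parallel (load switch and shunt driver): 1 − (1 − 0.899000)(1 − 0.766000) = 0.976366
Series (array deployment motor and battery charge regulator): 0.739000 × 0.806000 = 0.595634
Parallel (power distribution unit, bus voltage limiter, and [0.595634]): 1 − (1 − 0.893000)(1 − 0.755000)(1 − 0.595634) = 0.989400
Series ([0.976366] and [0.989400]): 0.976366 × 0.989400 = 0.9660

0.9660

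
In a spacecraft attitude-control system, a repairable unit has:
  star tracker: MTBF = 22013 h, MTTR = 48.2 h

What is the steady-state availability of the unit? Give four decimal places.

A(star tracker) = MTBF/(MTBF+MTTR) = 22013/(22013+48.2) = 0.9978

0.9978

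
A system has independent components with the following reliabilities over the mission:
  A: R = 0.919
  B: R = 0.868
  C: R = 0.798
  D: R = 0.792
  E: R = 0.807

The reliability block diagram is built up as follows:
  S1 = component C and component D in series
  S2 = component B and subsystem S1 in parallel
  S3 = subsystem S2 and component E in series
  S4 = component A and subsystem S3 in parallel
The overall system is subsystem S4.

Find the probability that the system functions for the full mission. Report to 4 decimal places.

Series (C and D): 0.798000 × 0.792000 = 0.632016
Parallel (B and [0.632016]): 1 − (1 − 0.868000)(1 − 0.632016) = 0.951426
Series ([0.951426] and E): 0.951426 × 0.807000 = 0.767801
Parallel (A and [0.767801]): 1 − (1 − 0.919000)(1 − 0.767801) = 0.9812

0.9812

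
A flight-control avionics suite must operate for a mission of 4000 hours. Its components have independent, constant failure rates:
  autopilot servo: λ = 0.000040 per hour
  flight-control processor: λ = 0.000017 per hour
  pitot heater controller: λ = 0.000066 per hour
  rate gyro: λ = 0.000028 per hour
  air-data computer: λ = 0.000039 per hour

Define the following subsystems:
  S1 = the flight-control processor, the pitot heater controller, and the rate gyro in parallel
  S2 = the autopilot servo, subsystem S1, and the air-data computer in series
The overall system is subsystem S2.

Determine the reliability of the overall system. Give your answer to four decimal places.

0.7279

R(autopilot servo) = exp(−0.000040 × 4000) = 0.852144
R(flight-control processor) = exp(−0.000017 × 4000) = 0.934260
R(pitot heater controller) = exp(−0.000066 × 4000) = 0.767974
R(rate gyro) = exp(−0.000028 × 4000) = 0.894044
R(air-data computer) = exp(−0.000039 × 4000) = 0.855559
Parallel (flight-control processor, pitot heater controller, and rate gyro): 1 − (1 − 0.934260)(1 − 0.767974)(1 − 0.894044) = 0.998384
Series (autopilot servo, [0.998384], and air-data computer): 0.852144 × 0.998384 × 0.855559 = 0.7279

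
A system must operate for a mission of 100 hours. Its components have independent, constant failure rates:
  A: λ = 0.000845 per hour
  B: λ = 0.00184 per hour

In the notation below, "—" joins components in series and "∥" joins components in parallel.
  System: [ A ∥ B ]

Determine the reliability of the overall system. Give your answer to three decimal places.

R(A) = exp(−0.000845 × 100) = 0.91897
R(B) = exp(−0.00184 × 100) = 0.83194
Parallel (A and B): 1 − (1 − 0.91897)(1 − 0.83194) = 0.986

0.986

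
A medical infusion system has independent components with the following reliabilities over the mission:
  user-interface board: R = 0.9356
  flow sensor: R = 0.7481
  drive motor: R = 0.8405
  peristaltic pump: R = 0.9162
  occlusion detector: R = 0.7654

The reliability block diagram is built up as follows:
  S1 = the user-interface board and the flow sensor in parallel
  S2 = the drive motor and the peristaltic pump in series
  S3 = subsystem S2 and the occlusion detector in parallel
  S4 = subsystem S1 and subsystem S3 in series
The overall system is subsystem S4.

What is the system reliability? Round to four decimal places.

0.9307

Parallel (user-interface board and flow sensor): 1 − (1 − 0.935600)(1 − 0.748100) = 0.983778
Series (drive motor and peristaltic pump): 0.840500 × 0.916200 = 0.770066
Parallel ([0.770066] and occlusion detector): 1 − (1 − 0.770066)(1 − 0.765400) = 0.946057
Series ([0.983778] and [0.946057]): 0.983778 × 0.946057 = 0.9307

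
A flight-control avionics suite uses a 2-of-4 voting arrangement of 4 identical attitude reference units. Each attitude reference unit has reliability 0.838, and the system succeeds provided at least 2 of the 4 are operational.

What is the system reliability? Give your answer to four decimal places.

R = Σ_{i=2}^{4} C(4,i) p^i (1−p)^{4−i} with p = 0.838
C(4,2)·0.838^2·0.162^2 = 0.110578
C(4,3)·0.838^3·0.162^1 = 0.381335
C(4,4)·0.838^4·0.162^0 = 0.493147
Sum = 0.9851

0.9851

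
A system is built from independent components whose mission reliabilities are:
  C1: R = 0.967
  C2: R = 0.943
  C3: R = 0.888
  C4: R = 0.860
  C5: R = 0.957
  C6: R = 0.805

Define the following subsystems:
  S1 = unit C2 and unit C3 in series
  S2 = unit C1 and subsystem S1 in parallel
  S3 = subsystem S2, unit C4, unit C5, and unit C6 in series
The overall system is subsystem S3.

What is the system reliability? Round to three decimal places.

0.659

Series (C2 and C3): 0.94300 × 0.88800 = 0.83738
Parallel (C1 and [0.83738]): 1 − (1 − 0.96700)(1 − 0.83738) = 0.99463
Series ([0.99463], C4, C5, and C6): 0.99463 × 0.86000 × 0.95700 × 0.80500 = 0.659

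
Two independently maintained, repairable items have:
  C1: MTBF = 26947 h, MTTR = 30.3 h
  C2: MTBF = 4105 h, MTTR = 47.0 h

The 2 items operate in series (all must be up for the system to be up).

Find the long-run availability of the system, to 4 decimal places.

0.9876

A(C1) = MTBF/(MTBF+MTTR) = 26947/(26947+30.3) = 0.998877
A(C2) = MTBF/(MTBF+MTTR) = 4105/(4105+47.0) = 0.988680
Series availability: 0.998877 × 0.988680 = 0.9876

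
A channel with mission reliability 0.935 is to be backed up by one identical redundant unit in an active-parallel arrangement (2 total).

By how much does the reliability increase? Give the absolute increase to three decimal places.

0.061

R_before = 0.935
R_after = 1 − (1 − 0.935)^2 = 0.996
ΔR = 0.996 − 0.935 = 0.061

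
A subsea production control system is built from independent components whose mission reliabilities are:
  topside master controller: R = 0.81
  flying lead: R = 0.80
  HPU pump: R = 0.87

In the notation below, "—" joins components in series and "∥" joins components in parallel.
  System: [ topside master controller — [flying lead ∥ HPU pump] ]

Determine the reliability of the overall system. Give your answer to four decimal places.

Parallel (flying lead and HPU pump): 1 − (1 − 0.800000)(1 − 0.870000) = 0.974000
Series (topside master controller and [0.974000]): 0.810000 × 0.974000 = 0.7889

0.7889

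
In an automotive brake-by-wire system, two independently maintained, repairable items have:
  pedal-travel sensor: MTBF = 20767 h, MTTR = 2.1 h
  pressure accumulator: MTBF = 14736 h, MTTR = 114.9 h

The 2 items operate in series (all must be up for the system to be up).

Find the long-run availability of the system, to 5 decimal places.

0.99216

A(pedal-travel sensor) = MTBF/(MTBF+MTTR) = 20767/(20767+2.1) = 0.999899
A(pressure accumulator) = MTBF/(MTBF+MTTR) = 14736/(14736+114.9) = 0.992263
Series availability: 0.999899 × 0.992263 = 0.99216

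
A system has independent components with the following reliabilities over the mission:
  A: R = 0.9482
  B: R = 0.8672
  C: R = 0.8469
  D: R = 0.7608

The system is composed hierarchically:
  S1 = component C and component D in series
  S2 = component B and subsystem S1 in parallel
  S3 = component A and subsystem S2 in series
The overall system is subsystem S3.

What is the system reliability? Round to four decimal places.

0.9034

Series (C and D): 0.846900 × 0.760800 = 0.644322
Parallel (B and [0.644322]): 1 − (1 − 0.867200)(1 − 0.644322) = 0.952766
Series (A and [0.952766]): 0.948200 × 0.952766 = 0.9034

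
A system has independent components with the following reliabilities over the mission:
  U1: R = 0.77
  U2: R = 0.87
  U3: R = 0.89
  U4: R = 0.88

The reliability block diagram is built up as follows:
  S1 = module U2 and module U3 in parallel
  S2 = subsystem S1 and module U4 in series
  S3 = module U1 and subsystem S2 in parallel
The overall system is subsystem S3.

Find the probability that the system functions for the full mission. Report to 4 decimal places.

Parallel (U2 and U3): 1 − (1 − 0.870000)(1 − 0.890000) = 0.985700
Series ([0.985700] and U4): 0.985700 × 0.880000 = 0.867416
Parallel (U1 and [0.867416]): 1 − (1 − 0.770000)(1 − 0.867416) = 0.9695

0.9695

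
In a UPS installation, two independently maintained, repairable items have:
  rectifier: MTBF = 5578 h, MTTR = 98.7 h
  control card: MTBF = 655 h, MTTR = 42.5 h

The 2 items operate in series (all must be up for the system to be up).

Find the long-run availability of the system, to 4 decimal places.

0.9227

A(rectifier) = MTBF/(MTBF+MTTR) = 5578/(5578+98.7) = 0.982613
A(control card) = MTBF/(MTBF+MTTR) = 655/(655+42.5) = 0.939068
Series availability: 0.982613 × 0.939068 = 0.9227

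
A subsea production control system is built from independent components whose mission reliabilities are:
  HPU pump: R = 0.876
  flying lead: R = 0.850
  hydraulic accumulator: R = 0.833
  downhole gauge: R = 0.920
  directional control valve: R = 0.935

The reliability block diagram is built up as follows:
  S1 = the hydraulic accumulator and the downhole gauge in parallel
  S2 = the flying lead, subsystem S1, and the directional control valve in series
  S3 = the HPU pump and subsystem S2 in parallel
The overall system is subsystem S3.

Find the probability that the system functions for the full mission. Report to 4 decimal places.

0.9732

Parallel (hydraulic accumulator and downhole gauge): 1 − (1 − 0.833000)(1 − 0.920000) = 0.986640
Series (flying lead, [0.986640], and directional control valve): 0.850000 × 0.986640 × 0.935000 = 0.784132
Parallel (HPU pump and [0.784132]): 1 − (1 − 0.876000)(1 − 0.784132) = 0.9732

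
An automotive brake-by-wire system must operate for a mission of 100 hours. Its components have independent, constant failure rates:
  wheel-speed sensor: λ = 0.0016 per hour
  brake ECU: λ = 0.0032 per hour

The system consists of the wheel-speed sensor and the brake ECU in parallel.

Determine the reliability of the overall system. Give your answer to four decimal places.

0.9595

R(wheel-speed sensor) = exp(−0.0016 × 100) = 0.852144
R(brake ECU) = exp(−0.0032 × 100) = 0.726149
Parallel (wheel-speed sensor and brake ECU): 1 − (1 − 0.852144)(1 − 0.726149) = 0.9595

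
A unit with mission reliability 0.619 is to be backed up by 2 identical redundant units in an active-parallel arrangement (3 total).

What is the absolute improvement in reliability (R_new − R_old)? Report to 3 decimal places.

R_before = 0.619
R_after = 1 − (1 − 0.619)^3 = 0.945
ΔR = 0.945 − 0.619 = 0.326

0.326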